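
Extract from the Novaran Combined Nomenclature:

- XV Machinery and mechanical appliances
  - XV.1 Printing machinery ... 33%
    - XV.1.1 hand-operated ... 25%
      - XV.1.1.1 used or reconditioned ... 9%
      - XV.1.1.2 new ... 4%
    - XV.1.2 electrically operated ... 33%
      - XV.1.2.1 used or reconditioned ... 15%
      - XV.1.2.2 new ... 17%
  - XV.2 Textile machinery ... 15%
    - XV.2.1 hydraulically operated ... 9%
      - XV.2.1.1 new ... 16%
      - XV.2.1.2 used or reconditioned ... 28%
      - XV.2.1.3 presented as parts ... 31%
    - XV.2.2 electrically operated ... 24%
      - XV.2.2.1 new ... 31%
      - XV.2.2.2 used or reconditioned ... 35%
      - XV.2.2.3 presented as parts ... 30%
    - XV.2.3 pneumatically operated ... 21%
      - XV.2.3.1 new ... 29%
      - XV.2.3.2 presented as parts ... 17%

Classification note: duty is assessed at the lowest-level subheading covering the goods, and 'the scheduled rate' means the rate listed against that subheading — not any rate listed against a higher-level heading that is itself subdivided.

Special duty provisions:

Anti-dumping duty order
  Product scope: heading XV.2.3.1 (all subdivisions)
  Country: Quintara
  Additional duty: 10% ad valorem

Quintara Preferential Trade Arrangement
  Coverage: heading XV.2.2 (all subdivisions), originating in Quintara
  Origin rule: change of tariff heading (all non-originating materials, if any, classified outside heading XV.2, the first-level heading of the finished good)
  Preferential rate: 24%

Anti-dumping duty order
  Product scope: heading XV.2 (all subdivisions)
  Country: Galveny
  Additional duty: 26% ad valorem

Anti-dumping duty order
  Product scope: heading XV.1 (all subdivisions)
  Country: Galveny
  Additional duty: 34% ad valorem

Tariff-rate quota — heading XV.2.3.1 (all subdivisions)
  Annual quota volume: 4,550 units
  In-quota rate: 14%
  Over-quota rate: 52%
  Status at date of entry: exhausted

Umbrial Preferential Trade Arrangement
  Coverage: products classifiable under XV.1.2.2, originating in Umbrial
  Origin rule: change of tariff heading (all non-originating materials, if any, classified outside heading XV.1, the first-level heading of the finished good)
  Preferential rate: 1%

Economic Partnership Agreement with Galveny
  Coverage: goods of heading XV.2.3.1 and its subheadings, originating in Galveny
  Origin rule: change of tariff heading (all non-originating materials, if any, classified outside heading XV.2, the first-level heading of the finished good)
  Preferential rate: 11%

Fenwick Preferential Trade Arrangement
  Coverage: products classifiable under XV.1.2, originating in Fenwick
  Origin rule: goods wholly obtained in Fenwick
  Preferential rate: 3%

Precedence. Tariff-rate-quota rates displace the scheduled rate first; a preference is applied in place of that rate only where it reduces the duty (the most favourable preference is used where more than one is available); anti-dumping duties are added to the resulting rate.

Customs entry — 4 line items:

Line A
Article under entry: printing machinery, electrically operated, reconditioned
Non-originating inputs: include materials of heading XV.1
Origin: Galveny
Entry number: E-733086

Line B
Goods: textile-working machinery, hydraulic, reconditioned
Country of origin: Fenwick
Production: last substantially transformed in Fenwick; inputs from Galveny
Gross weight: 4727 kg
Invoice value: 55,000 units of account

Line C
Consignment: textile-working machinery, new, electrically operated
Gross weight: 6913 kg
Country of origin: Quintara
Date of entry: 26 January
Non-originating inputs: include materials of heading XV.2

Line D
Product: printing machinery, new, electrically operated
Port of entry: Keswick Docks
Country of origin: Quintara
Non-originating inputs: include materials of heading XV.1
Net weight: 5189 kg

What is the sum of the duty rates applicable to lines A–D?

125%

Line A: printing → XV.1; electrically operated → XV.1.2; reconditioned → XV.1.2.1. Scheduled 15%. Galveny agreement on XV.2.3.1: XV.1.2.1 not covered; anti-dumping (Galveny, XV.1): +34%; total 15% + 34% = 49%. → 49%.
Line B: textile-working → XV.2; hydraulic → XV.2.1; reconditioned → XV.2.1.2. Scheduled 28%. Fenwick agreement on XV.1.2: XV.2.1.2 not covered. → 28%.
Line C: textile-working → XV.2; electrically operated → XV.2.2; new → XV.2.2.1. Scheduled 31%. Quintara agreement on XV.2.2: CTH not met. → 31%.
Line D: printing → XV.1; electrically operated → XV.1.2; new → XV.1.2.2. Scheduled 17%. Quintara agreement on XV.2.2: XV.1.2.2 not covered. → 17%.
Sum: 49% + 28% + 31% + 17% = 125%.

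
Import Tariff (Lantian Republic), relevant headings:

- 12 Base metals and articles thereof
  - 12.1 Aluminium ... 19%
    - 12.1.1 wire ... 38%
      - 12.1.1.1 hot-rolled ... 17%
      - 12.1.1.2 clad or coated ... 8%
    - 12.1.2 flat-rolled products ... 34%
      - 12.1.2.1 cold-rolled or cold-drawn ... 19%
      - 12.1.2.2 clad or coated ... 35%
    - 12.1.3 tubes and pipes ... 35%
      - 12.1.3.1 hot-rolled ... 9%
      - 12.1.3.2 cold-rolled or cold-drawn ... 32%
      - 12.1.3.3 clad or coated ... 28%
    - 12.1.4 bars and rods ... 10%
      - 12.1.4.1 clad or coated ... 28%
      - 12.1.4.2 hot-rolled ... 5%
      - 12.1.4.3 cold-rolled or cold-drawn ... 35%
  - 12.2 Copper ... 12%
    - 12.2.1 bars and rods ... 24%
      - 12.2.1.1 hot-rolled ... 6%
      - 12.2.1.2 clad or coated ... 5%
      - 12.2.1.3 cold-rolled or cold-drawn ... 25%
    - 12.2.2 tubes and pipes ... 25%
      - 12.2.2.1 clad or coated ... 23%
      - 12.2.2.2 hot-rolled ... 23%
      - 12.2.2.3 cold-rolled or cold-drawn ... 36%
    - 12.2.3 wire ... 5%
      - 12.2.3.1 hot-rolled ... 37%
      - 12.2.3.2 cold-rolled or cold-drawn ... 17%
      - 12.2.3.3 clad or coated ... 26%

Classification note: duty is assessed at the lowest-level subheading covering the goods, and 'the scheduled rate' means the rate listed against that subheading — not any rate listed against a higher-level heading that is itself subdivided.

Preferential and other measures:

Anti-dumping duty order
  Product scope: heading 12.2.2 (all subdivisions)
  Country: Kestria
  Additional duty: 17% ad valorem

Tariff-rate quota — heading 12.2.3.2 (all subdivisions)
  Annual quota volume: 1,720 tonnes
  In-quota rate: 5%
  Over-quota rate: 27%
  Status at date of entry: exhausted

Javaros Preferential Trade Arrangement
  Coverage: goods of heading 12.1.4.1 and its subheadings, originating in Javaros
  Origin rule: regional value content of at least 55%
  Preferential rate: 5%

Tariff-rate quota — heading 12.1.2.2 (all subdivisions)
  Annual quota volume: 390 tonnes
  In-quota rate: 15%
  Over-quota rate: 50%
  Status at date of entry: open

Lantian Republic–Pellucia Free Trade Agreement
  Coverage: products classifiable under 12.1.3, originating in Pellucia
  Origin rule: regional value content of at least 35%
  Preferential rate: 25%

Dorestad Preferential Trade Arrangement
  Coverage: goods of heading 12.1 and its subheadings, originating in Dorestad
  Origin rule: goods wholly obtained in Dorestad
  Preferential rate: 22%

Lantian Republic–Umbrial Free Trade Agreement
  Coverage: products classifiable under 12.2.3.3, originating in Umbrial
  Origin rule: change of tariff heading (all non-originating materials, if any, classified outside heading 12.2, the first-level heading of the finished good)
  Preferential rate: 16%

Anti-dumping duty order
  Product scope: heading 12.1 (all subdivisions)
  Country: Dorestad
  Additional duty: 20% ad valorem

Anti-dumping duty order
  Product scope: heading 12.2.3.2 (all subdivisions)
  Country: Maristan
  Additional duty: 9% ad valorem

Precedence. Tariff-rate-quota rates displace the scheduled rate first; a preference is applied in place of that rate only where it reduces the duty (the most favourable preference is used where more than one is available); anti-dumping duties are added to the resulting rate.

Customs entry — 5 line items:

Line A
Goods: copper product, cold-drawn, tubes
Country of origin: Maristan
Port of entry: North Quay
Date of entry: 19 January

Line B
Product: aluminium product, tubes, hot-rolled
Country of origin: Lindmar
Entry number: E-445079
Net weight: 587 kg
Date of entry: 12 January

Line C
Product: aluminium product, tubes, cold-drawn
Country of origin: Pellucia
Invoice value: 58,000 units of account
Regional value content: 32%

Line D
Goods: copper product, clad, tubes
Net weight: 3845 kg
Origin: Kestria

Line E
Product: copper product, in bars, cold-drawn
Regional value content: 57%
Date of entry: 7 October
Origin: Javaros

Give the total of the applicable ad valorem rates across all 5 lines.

Line A: copper → 12.2; tubes → 12.2.2; cold-drawn → 12.2.2.3. Scheduled 36%. No special measure applies. → 36%.
Line B: aluminium → 12.1; tubes → 12.1.3; hot-rolled → 12.1.3.1. Scheduled 9%. No special measure applies. → 9%.
Line C: aluminium → 12.1; tubes → 12.1.3; cold-drawn → 12.1.3.2. Scheduled 32%. Pellucia agreement on 12.1.3: RVC < 35%. → 32%.
Line D: copper → 12.2; tubes → 12.2.2; clad → 12.2.2.1. Scheduled 23%. anti-dumping (Kestria, 12.2.2): +17%; total 23% + 17% = 40%. → 40%.
Line E: copper → 12.2; in bars → 12.2.1; cold-drawn → 12.2.1.3. Scheduled 25%. Javaros agreement on 12.1.4.1: 12.2.1.3 not covered. → 25%.
Sum: 36% + 9% + 32% + 40% + 25% = 142%.

142%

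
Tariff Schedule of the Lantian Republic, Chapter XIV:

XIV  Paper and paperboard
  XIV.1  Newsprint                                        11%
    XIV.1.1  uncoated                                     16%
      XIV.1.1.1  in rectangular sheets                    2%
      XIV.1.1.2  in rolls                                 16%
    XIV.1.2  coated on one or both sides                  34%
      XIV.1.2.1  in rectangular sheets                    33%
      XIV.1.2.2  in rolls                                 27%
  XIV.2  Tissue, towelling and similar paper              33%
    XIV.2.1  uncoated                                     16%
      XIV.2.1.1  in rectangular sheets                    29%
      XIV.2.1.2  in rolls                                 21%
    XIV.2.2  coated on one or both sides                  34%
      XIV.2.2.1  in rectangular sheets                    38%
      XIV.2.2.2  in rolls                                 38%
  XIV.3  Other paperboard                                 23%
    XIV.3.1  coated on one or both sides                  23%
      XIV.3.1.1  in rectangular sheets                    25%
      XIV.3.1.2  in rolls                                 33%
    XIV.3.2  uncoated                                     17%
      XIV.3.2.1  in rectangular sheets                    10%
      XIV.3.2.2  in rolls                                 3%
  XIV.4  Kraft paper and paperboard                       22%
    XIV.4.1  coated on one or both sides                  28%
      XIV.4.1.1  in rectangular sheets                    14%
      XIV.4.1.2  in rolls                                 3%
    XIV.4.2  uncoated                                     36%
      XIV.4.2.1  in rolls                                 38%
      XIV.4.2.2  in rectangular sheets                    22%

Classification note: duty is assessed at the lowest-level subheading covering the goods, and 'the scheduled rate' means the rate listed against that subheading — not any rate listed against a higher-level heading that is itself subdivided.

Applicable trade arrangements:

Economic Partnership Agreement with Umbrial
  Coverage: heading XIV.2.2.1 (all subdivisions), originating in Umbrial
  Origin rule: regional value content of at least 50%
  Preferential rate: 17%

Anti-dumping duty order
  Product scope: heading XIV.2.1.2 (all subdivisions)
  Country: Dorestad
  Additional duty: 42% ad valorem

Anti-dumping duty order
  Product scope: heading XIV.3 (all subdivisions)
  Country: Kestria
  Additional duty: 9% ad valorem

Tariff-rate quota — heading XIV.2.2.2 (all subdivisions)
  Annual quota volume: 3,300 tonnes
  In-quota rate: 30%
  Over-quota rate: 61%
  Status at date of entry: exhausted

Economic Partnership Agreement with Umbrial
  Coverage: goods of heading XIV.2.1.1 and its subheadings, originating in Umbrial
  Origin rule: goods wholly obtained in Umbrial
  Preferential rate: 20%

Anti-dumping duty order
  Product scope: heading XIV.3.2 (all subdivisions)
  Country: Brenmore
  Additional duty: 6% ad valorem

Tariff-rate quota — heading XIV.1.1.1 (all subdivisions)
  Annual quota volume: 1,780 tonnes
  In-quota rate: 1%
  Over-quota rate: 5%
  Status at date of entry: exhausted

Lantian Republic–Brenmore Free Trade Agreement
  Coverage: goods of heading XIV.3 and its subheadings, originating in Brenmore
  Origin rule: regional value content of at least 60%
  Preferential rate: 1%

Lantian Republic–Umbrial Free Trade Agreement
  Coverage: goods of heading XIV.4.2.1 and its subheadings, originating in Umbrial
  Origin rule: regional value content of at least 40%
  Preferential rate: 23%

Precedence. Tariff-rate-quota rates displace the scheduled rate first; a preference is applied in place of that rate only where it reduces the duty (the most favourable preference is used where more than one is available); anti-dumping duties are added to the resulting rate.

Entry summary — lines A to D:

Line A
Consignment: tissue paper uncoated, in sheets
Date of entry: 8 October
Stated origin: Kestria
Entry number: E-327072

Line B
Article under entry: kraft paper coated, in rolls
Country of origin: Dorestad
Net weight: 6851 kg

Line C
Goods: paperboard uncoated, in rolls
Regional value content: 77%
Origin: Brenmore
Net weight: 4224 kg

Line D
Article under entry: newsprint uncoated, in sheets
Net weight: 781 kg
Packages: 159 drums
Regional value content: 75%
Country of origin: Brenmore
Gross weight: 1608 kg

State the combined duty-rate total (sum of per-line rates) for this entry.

44%

Line A: tissue paper → XIV.2; uncoated → XIV.2.1; in sheets → XIV.2.1.1. Scheduled 29%. No special measure applies. → 29%.
Line B: kraft paper → XIV.4; coated → XIV.4.1; in rolls → XIV.4.1.2. Scheduled 3%. No special measure applies. → 3%.
Line C: paperboard → XIV.3; uncoated → XIV.3.2; in rolls → XIV.3.2.2. Scheduled 3%. Brenmore agreement on XIV.3: RVC ≥ 60% → 1% available; preferential 1%; anti-dumping (Brenmore, XIV.3.2): +6%; total 1% + 6% = 7%. → 7%.
Line D: newsprint → XIV.1; uncoated → XIV.1.1; in sheets → XIV.1.1.1. Scheduled 2%. quota on XIV.1.1.1 exhausted → over-quota 5%; Brenmore agreement on XIV.3: XIV.1.1.1 not covered. → 5%.
Sum: 29% + 3% + 7% + 5% = 44%.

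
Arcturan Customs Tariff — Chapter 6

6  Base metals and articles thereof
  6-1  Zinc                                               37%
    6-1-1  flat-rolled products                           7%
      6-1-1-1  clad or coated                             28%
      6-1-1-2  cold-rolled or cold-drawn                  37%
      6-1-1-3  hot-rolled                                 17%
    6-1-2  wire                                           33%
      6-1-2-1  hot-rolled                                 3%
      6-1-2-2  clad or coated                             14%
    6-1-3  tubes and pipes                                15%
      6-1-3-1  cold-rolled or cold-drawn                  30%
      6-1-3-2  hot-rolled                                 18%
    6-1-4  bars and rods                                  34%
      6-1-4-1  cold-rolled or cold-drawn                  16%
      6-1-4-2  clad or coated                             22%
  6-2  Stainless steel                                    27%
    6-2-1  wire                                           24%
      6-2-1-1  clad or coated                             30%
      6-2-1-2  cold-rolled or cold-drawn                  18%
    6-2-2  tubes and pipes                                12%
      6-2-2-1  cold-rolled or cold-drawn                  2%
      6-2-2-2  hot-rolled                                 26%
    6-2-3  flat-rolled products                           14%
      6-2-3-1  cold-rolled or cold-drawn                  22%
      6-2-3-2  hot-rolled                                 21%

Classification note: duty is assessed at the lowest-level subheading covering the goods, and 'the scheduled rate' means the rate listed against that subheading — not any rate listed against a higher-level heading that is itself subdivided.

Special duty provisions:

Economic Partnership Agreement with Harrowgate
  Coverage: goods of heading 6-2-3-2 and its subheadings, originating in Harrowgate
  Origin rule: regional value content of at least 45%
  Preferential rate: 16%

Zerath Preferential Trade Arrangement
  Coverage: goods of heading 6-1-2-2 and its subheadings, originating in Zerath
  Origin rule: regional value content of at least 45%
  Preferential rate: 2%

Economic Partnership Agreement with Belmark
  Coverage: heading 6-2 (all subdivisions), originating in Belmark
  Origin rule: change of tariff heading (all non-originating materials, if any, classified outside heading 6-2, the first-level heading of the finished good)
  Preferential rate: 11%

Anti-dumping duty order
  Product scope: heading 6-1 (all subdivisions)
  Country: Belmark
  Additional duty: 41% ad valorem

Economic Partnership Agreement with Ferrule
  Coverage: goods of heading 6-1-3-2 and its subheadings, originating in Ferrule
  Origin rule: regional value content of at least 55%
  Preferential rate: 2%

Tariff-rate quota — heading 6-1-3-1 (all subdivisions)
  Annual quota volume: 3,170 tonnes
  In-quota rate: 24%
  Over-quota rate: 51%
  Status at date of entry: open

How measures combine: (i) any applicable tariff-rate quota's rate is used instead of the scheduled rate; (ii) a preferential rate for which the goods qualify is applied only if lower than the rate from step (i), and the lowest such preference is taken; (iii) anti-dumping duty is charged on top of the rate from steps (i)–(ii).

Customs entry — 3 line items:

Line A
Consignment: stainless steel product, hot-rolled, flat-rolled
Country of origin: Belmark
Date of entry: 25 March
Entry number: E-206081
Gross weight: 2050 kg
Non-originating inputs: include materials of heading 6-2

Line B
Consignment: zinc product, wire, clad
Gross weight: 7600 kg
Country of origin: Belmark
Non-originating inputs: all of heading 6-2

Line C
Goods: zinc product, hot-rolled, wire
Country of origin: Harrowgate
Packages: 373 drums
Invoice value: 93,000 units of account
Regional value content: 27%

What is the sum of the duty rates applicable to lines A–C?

Line A: stainless steel → 6-2; flat-rolled → 6-2-3; hot-rolled → 6-2-3-2. Scheduled 21%. Belmark agreement on 6-2: CTH not met. → 21%.
Line B: zinc → 6-1; wire → 6-1-2; clad → 6-1-2-2. Scheduled 14%. Belmark agreement on 6-2: 6-1-2-2 not covered; anti-dumping (Belmark, 6-1): +41%; total 14% + 41% = 55%. → 55%.
Line C: zinc → 6-1; wire → 6-1-2; hot-rolled → 6-1-2-1. Scheduled 3%. Harrowgate agreement on 6-2-3-2: 6-1-2-1 not covered. → 3%.
Sum: 21% + 55% + 3% = 79%.

79%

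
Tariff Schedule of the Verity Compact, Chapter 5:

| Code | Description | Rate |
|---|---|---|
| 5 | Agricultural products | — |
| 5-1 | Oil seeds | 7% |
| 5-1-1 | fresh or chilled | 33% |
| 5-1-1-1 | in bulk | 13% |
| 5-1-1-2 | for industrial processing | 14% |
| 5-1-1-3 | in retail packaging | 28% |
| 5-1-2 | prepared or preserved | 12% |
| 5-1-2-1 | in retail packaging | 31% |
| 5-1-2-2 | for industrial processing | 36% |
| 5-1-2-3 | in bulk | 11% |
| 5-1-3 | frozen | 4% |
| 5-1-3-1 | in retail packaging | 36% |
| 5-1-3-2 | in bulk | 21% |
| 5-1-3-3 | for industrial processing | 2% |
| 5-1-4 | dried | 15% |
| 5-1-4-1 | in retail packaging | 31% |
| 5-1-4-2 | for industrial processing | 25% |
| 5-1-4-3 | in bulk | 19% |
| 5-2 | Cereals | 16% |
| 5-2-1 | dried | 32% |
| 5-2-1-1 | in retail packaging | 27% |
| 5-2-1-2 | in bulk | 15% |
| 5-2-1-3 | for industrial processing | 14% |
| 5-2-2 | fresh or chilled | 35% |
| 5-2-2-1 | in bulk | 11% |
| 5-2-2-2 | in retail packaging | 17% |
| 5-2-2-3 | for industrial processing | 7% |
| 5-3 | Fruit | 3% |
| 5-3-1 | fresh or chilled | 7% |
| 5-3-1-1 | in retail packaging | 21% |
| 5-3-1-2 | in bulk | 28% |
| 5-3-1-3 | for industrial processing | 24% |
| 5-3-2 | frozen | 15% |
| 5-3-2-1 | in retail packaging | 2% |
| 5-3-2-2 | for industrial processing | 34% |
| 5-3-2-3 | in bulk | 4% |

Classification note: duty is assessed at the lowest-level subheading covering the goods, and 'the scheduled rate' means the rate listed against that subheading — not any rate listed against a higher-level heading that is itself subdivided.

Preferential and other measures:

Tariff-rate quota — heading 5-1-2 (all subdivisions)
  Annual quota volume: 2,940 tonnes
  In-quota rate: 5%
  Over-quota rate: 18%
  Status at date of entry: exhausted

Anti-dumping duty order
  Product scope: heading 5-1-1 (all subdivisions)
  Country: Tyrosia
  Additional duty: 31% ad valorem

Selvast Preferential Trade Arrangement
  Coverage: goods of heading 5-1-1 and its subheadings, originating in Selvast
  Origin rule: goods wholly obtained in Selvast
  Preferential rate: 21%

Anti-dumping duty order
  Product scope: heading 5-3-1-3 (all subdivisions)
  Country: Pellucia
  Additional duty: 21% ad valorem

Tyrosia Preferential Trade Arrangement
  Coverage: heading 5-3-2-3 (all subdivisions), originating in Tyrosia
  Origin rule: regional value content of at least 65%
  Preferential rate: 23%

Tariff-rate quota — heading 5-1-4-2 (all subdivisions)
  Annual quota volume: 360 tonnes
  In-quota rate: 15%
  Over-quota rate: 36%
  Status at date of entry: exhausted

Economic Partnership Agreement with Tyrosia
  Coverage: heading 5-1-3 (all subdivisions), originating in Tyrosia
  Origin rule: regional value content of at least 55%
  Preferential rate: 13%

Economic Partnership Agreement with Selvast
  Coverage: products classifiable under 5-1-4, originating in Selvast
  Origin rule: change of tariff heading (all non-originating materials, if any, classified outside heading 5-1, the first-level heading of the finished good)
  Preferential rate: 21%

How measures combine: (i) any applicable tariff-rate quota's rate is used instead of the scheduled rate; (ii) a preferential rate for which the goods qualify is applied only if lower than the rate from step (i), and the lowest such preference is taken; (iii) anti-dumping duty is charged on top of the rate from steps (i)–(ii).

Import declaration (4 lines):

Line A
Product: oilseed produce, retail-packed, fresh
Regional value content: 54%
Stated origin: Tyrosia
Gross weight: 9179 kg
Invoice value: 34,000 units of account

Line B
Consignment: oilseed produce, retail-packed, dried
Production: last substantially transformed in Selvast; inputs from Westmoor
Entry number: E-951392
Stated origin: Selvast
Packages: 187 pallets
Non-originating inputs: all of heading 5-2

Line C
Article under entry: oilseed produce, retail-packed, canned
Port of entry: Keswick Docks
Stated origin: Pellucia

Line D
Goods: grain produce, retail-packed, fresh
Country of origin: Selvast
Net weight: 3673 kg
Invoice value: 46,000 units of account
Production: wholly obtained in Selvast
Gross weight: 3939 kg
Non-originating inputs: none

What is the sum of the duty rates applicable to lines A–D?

115%

Line A: oilseed → 5-1; fresh → 5-1-1; retail-packed → 5-1-1-3. Scheduled 28%. Tyrosia agreement on 5-3-2-3: 5-1-1-3 not covered; Tyrosia agreement on 5-1-3: 5-1-1-3 not covered; anti-dumping (Tyrosia, 5-1-1): +31%; total 28% + 31% = 59%. → 59%.
Line B: oilseed → 5-1; dried → 5-1-4; retail-packed → 5-1-4-1. Scheduled 31%. Selvast agreement on 5-1-1: 5-1-4-1 not covered; Selvast agreement on 5-1-4: CTH met → 21% available; preferential 21%. → 21%.
Line C: oilseed → 5-1; canned → 5-1-2; retail-packed → 5-1-2-1. Scheduled 31%. quota on 5-1-2 exhausted → over-quota 18%. → 18%.
Line D: grain → 5-2; fresh → 5-2-2; retail-packed → 5-2-2-2. Scheduled 17%. Selvast agreement on 5-1-1: 5-2-2-2 not covered; Selvast agreement on 5-1-4: 5-2-2-2 not covered. → 17%.
Sum: 59% + 21% + 18% + 17% = 115%.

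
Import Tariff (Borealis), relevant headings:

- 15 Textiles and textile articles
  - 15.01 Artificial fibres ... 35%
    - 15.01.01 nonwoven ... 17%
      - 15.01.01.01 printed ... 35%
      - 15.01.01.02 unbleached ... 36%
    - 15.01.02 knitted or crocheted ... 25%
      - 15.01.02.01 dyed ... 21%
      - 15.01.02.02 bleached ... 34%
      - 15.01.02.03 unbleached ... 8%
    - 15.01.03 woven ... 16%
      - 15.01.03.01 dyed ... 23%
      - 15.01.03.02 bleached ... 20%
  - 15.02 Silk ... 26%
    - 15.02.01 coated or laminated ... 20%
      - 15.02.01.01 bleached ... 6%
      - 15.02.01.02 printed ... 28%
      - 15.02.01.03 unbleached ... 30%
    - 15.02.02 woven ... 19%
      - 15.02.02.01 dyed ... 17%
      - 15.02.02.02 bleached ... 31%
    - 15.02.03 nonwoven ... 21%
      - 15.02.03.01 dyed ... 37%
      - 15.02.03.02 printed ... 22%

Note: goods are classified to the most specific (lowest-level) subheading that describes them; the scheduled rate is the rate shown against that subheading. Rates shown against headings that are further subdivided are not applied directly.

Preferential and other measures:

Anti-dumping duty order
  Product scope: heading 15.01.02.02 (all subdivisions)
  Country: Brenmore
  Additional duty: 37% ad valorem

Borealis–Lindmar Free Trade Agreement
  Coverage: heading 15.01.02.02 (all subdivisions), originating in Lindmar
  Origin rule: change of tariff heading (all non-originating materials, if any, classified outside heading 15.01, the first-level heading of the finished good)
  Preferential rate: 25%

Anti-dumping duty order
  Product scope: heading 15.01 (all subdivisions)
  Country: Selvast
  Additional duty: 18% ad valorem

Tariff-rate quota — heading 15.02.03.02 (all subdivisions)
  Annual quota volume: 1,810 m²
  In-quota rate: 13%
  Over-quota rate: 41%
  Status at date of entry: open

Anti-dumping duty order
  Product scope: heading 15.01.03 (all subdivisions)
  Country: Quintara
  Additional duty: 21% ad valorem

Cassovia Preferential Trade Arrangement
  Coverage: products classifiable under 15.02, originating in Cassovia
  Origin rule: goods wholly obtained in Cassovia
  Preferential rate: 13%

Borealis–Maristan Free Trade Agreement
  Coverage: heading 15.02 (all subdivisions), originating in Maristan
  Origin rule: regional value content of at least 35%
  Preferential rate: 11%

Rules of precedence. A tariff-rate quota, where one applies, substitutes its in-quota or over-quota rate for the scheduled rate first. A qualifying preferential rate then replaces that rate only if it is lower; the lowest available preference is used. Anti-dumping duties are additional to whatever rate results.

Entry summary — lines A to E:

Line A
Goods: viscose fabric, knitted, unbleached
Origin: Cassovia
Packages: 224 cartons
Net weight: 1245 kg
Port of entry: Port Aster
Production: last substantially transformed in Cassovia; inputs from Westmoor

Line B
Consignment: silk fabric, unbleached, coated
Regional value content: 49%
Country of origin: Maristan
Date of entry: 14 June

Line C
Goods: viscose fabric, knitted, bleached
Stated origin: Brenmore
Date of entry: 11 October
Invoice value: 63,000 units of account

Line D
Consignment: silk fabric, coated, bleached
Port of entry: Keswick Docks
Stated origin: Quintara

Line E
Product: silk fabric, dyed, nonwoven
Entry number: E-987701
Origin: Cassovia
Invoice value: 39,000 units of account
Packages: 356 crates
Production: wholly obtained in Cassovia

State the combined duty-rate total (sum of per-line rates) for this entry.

109%

Line A: viscose → 15.01; knitted → 15.01.02; unbleached → 15.01.02.03. Scheduled 8%. Cassovia agreement on 15.02: 15.01.02.03 not covered. → 8%.
Line B: silk → 15.02; coated → 15.02.01; unbleached → 15.02.01.03. Scheduled 30%. Maristan agreement on 15.02: RVC ≥ 35% → 11% available; preferential 11%. → 11%.
Line C: viscose → 15.01; knitted → 15.01.02; bleached → 15.01.02.02. Scheduled 34%. anti-dumping (Brenmore, 15.01.02.02): +37%; total 34% + 37% = 71%. → 71%.
Line D: silk → 15.02; coated → 15.02.01; bleached → 15.02.01.01. Scheduled 6%. No special measure applies. → 6%.
Line E: silk → 15.02; nonwoven → 15.02.03; dyed → 15.02.03.01. Scheduled 37%. Cassovia agreement on 15.02: wholly obtained → 13% available; preferential 13%. → 13%.
Sum: 8% + 11% + 71% + 6% + 13% = 109%.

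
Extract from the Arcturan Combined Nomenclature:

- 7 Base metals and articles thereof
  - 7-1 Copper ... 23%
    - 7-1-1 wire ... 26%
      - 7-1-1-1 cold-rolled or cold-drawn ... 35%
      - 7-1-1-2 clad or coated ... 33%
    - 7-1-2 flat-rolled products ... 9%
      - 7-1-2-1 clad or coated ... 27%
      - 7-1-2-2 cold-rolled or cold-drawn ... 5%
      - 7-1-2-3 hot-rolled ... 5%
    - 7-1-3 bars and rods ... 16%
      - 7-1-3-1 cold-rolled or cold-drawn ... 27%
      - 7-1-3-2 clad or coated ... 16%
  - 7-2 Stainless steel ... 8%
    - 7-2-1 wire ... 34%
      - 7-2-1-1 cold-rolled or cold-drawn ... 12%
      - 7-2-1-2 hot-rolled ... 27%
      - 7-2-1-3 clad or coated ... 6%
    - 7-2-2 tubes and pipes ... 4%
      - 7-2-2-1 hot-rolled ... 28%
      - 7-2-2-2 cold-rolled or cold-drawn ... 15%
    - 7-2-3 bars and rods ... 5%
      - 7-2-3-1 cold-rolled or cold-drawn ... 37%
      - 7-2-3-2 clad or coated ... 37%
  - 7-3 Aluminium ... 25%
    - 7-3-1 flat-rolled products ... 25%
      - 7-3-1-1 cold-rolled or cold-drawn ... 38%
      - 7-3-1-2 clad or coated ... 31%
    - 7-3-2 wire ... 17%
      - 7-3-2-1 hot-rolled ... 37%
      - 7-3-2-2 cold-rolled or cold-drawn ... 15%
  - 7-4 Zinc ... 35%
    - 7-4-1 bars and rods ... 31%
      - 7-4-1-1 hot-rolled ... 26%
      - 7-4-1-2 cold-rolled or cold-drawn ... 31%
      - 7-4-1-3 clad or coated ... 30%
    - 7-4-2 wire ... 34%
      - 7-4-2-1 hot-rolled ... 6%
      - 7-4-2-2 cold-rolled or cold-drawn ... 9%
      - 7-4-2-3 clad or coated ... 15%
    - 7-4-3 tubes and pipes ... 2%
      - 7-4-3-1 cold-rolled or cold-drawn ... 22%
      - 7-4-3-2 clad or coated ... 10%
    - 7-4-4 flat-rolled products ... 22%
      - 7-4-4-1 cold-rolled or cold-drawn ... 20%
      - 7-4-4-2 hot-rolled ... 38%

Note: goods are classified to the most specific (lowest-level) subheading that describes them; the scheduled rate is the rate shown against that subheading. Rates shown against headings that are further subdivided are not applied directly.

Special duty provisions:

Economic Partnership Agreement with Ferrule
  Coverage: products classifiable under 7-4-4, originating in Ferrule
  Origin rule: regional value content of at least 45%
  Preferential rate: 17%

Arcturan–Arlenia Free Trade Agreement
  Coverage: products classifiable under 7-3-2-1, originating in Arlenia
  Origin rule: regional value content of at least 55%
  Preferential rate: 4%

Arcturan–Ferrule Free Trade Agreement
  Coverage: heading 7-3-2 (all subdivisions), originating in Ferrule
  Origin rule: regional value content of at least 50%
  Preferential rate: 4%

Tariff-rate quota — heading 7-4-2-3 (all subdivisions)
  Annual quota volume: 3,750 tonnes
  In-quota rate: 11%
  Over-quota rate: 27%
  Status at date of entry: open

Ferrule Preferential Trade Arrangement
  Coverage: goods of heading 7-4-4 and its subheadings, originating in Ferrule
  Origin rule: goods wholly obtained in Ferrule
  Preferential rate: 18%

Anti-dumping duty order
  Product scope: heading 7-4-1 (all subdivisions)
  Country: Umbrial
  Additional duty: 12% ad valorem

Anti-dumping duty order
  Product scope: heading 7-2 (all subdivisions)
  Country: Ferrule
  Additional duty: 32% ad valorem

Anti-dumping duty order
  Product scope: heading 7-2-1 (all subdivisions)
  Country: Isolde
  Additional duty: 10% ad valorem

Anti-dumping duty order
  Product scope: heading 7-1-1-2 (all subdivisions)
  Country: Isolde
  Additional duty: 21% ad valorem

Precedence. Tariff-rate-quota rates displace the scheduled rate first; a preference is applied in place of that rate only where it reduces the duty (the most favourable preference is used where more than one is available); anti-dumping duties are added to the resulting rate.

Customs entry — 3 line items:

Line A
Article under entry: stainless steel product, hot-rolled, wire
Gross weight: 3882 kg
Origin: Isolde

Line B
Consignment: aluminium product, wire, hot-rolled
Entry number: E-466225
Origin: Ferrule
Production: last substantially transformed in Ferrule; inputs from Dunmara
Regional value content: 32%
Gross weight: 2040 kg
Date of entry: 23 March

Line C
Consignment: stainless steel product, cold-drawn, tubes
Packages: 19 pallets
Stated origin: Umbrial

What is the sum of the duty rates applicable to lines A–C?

Line A: stainless steel → 7-2; wire → 7-2-1; hot-rolled → 7-2-1-2. Scheduled 27%. anti-dumping (Isolde, 7-2-1): +10%; total 27% + 10% = 37%. → 37%.
Line B: aluminium → 7-3; wire → 7-3-2; hot-rolled → 7-3-2-1. Scheduled 37%. Ferrule agreement on 7-4-4: 7-3-2-1 not covered; Ferrule agreement on 7-3-2: RVC < 50%; Ferrule agreement on 7-4-4: 7-3-2-1 not covered. → 37%.
Line C: stainless steel → 7-2; tubes → 7-2-2; cold-drawn → 7-2-2-2. Scheduled 15%. No special measure applies. → 15%.
Sum: 37% + 37% + 15% = 89%.

89%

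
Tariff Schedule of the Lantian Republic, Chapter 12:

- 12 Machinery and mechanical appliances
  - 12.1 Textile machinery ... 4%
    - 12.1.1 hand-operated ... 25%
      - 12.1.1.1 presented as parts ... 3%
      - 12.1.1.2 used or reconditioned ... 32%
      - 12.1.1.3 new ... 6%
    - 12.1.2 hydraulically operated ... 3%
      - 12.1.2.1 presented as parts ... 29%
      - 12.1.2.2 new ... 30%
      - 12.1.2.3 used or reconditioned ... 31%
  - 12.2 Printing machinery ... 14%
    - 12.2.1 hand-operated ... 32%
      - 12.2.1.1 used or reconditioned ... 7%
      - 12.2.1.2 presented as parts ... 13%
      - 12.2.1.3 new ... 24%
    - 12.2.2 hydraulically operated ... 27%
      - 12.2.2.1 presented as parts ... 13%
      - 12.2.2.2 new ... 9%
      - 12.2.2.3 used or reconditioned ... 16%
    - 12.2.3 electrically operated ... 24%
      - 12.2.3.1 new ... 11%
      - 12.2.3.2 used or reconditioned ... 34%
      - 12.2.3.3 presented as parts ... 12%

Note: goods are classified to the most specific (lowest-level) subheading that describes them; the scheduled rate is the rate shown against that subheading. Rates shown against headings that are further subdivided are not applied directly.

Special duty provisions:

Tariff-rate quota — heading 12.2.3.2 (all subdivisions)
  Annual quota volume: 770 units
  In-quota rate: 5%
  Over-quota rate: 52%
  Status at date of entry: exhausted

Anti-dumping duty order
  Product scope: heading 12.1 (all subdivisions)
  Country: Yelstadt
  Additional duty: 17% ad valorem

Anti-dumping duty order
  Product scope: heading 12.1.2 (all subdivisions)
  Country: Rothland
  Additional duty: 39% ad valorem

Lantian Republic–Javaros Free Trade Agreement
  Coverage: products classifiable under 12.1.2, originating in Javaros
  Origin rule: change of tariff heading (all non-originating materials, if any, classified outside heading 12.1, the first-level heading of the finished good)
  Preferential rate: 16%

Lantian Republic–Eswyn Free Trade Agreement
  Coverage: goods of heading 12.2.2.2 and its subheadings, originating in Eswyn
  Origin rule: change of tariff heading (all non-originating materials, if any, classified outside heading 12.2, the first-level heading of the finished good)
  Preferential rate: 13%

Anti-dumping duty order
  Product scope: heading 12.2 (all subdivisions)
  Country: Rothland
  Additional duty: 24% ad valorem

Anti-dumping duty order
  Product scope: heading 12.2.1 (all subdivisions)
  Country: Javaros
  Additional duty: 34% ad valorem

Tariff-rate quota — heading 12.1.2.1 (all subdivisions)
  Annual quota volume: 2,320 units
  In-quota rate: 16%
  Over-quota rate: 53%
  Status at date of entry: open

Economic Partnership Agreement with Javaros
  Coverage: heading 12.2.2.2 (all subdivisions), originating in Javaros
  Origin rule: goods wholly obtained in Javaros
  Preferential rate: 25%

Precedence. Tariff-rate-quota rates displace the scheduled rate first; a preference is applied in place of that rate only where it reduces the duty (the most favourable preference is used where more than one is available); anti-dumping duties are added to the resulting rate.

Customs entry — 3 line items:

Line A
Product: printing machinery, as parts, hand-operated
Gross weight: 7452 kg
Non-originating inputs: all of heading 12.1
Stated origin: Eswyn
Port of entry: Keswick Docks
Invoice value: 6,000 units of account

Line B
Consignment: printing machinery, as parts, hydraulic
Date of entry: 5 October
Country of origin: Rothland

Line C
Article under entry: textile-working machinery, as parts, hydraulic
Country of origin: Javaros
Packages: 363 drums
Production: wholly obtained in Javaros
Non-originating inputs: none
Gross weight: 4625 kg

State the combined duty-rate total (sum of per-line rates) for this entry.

66%

Line A: printing → 12.2; hand-operated → 12.2.1; as parts → 12.2.1.2. Scheduled 13%. Eswyn agreement on 12.2.2.2: 12.2.1.2 not covered. → 13%.
Line B: printing → 12.2; hydraulic → 12.2.2; as parts → 12.2.2.1. Scheduled 13%. anti-dumping (Rothland, 12.2): +24%; total 13% + 24% = 37%. → 37%.
Line C: textile-working → 12.1; hydraulic → 12.1.2; as parts → 12.1.2.1. Scheduled 29%. quota on 12.1.2.1 open → in-quota 16%; Javaros agreement on 12.1.2: CTH met → 16% available; Javaros agreement on 12.2.2.2: 12.1.2.1 not covered; preference 16% not lower than 16% → no reduction. → 16%.
Sum: 13% + 37% + 16% = 66%.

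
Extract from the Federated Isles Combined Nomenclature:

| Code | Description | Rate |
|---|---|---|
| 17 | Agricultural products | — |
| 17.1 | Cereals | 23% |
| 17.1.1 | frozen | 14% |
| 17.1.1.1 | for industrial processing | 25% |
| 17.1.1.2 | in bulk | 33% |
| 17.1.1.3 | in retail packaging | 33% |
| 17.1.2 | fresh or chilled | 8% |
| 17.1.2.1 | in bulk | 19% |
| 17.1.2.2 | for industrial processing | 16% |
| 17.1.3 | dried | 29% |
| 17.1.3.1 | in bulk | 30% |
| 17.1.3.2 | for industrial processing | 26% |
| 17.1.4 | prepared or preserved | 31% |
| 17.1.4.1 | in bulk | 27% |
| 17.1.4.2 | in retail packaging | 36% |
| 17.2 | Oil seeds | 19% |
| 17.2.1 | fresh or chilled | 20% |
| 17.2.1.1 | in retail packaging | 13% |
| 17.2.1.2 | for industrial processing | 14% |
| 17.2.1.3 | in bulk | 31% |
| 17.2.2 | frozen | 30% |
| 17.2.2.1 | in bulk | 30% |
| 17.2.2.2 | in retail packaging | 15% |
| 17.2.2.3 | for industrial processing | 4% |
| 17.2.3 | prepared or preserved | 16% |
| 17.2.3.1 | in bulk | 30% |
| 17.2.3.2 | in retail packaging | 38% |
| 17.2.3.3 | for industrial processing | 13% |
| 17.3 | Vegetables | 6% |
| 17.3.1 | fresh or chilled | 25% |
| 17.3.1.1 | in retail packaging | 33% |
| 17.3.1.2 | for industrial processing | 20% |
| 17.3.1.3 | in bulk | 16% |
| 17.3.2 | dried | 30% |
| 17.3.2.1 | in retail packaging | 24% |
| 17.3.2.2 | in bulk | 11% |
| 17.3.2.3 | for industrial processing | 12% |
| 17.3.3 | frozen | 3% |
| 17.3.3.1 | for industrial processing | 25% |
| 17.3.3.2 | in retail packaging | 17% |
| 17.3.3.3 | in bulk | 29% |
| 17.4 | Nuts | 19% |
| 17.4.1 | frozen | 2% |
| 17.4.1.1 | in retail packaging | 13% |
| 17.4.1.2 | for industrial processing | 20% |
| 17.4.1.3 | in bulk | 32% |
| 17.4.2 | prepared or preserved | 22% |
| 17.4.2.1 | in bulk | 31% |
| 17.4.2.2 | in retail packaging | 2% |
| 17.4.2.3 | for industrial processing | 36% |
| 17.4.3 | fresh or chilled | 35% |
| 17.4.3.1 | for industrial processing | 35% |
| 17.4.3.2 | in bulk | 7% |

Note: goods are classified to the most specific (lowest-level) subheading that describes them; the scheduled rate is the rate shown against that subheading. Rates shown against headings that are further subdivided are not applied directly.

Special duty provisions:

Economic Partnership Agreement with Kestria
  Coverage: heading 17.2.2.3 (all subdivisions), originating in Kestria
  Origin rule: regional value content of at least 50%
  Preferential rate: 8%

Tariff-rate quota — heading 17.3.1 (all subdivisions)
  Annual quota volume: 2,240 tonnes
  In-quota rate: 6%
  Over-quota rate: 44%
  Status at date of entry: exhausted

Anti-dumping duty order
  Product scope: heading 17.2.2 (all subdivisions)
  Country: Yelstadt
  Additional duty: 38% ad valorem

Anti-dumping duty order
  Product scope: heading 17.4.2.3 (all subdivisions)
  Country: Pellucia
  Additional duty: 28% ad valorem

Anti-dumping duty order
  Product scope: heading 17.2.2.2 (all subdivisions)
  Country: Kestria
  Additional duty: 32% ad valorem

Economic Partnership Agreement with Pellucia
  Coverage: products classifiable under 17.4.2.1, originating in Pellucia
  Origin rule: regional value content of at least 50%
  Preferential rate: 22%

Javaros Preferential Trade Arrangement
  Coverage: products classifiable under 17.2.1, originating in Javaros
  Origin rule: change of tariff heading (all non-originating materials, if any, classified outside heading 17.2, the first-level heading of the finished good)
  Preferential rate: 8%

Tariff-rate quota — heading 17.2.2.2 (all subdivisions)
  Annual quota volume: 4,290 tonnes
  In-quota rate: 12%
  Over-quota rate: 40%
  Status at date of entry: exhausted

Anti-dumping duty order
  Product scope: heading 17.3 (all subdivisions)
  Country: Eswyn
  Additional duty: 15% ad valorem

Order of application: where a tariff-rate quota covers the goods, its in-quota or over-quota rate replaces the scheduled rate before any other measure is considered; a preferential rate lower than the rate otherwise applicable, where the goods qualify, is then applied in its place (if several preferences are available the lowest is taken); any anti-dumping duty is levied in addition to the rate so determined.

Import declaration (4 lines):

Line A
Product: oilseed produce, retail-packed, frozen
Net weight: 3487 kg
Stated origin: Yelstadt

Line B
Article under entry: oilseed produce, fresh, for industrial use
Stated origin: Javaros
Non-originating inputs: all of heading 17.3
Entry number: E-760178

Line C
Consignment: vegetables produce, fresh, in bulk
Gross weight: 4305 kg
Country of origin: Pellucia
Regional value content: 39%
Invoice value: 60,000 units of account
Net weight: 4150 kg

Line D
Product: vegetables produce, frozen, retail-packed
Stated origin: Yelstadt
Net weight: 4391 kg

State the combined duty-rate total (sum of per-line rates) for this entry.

147%

Line A: oilseed → 17.2; frozen → 17.2.2; retail-packed → 17.2.2.2. Scheduled 15%. quota on 17.2.2.2 exhausted → over-quota 40%; anti-dumping (Yelstadt, 17.2.2): +38%; total 40% + 38% = 78%. → 78%.
Line B: oilseed → 17.2; fresh → 17.2.1; for industrial use → 17.2.1.2. Scheduled 14%. Javaros agreement on 17.2.1: CTH met → 8% available; preferential 8%. → 8%.
Line C: vegetables → 17.3; fresh → 17.3.1; in bulk → 17.3.1.3. Scheduled 16%. quota on 17.3.1 exhausted → over-quota 44%; Pellucia agreement on 17.4.2.1: 17.3.1.3 not covered. → 44%.
Line D: vegetables → 17.3; frozen → 17.3.3; retail-packed → 17.3.3.2. Scheduled 17%. No special measure applies. → 17%.
Sum: 78% + 8% + 44% + 17% = 147%.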